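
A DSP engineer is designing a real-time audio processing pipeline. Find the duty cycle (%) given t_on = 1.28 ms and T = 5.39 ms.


Duty cycle as a percentage:
DC = (t_on / T) * 100
   = (1.28 / 5.39) * 100
   = 0.237477 * 100
   = 23.75 %

23.75 %


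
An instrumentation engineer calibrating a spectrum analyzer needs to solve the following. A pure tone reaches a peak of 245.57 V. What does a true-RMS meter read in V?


RMS voltage for a sinusoidal waveform:
V_rms = V_peak / sqrt(2)
      = 245.57 / 1.414214
      = 173.644 V

173.644 V


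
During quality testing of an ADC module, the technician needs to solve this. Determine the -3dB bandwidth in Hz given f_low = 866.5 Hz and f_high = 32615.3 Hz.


Bandwidth is the difference of -3dB frequencies:
BW = f_high - f_low
   = 32615.3 - 866.5
   = 31748.8 Hz

31748.8 Hz


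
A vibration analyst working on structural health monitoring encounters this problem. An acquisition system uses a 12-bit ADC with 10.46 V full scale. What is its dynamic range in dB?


Dynamic range from full-scale to LSB:
V_min = V_max / 2^bits = 10.46 / 2^12
DR = 20 * log10(V_max / V_min)
   = 20 * log10(2^12)
   = 20 * 12 * log10(2)
   = 72.25 dB

72.25 dB


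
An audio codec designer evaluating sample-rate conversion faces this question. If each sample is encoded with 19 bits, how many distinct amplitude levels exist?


Number of quantization levels = 2^N
= 2^19
= 524288

524288


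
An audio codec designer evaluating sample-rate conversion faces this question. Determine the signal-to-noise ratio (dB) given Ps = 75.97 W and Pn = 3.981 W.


SNR in decibels:
SNR = 10 * log10(Ps / Pn)
    = 10 * log10(75.97 / 3.981)
    = 10 * log10(19.0831)
    = 10 * 1.2806
    = 12.81 dB

12.81 dB


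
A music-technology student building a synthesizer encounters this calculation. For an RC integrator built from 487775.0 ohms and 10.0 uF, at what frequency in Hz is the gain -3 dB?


Cutoff frequency of a first-order RC filter:
fc = 1 / (2 * pi * R * C)
C = 10.0 uF = 1e-05 F
fc = 1 / (2 * pi * 487775.0 * 1e-05)
   = 1 / 30.647807132095
   = 0.032629 Hz

0.032629 Hz


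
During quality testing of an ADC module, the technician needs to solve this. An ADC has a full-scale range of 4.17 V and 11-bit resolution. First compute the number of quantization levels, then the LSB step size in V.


Step 1 — number of quantization levels:
L = 2^N = 2^11 = 2048

Step 2 — LSB step size:
delta = Vfs / L
      = 4.17 / 2048
      = 0.00203613 V

Levels = 2048; step size = 0.00203613 V


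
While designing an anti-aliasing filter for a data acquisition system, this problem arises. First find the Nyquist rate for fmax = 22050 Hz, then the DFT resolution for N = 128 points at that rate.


Step 1 — Nyquist sampling rate:
fs = 2 * fmax = 2 * 22050 = 44100 Hz

Step 2 — DFT bin spacing:
df = fs / N = 44100 / 128 = 344.5312 Hz

344.5312 Hz


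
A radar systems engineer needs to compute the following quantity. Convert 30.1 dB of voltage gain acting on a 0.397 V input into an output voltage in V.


Output voltage from dB gain:
V_out = V_in * 10^(gain_dB / 20)
      = 0.397 * 10^(30.1 / 20)
      = 0.397 * 31.988951
      = 12.6996 V

12.6996 V


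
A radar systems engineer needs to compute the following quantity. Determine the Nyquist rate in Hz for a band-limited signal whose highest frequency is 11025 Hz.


The Nyquist rate is twice the maximum frequency component.
fs_min = 2 * fmax
      = 2 * 11025
      = 22050 Hz

22050


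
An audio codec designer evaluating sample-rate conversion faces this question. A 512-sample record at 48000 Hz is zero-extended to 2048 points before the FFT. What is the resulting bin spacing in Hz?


Frequency resolution after zero-padding:
N_padded = 512 * 4 = 2048
df = fs / N_padded
   = 48000 / 2048
   = 23.4375 Hz

23.4375 Hz


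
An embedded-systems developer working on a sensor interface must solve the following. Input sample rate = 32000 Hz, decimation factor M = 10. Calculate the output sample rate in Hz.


Decimation reduces the sample rate:
fs_out = fs_in / M
       = 32000 / 10
       = 3200.0 Hz

3200.0 Hz


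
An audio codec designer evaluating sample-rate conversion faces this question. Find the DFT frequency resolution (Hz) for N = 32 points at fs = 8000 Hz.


DFT frequency resolution:
df = fs / N
   = 8000 / 32
   = 250.0 Hz

250.0 Hz


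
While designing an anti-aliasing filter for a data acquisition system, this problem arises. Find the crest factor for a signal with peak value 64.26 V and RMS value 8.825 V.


Crest factor is the ratio of peak to RMS:
CF = V_peak / V_rms
   = 64.26 / 8.825
   = 7.2816

7.2816


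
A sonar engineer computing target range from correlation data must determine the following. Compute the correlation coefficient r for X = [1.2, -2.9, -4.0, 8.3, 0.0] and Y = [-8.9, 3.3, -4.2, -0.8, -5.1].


Pearson correlation coefficient (population):
r = cov(X,Y) / (std(X) * std(Y))
Mean X = 0.52, Mean Y = -3.14
Cov(X,Y) = -0.3852
Std(X) = 4.321759, Std(Y) = 4.125336
r = -0.0216

-0.0216


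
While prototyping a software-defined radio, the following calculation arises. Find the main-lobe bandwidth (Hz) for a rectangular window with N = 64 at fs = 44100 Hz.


Main lobe width for a rectangular window:
Width = 2 * fs / N
      = 2 * 44100 / 64
      = 88200 / 64
      = 1378.125 Hz

1378.125 Hz


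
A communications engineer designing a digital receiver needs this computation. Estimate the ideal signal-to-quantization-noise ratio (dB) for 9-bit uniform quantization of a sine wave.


Theoretical SNR for a full-scale sinusoid:
SNR = 6.02 * N + 1.76
    = 6.02 * 9 + 1.76
    = 54.18 + 1.76
    = 55.94 dB

55.94 dB


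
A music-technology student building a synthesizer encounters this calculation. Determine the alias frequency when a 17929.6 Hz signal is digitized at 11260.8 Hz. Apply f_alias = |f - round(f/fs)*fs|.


Compute the nearest integer multiple of fs to the signal:
n = round(17929.6 / 11260.8) = 2
f_alias = |17929.6 - 2 * 11260.8|
        = |17929.6 - 22521.6|
        = 4592.0 Hz

4592.0


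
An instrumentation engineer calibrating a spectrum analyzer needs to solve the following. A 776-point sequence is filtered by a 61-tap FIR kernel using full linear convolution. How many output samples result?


Linear convolution output length:
L = N + M - 1
  = 776 + 61 - 1
  = 836 samples

836


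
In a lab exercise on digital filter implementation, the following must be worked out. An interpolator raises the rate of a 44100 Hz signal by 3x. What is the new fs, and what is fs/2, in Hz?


Step 1 — output sample rate after interpolation by L:
fs_out = L * fs_in = 3 * 44100 = 132300 Hz

Step 2 — Nyquist frequency of the output stream:
f_Nyq = fs_out / 2 = 132300 / 2 = 66150.0 Hz

fs_out = 132300 Hz; f_Nyquist = 66150.0 Hz


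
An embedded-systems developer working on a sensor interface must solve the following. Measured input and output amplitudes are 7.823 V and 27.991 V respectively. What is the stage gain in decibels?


Voltage gain in dB:
G = 20 * log10(Vout / Vin)
  = 20 * log10(27.991 / 7.823)
  = 20 * log10(3.578039)
  = 20 * 0.553645
  = 11.07 dB

11.07 dB


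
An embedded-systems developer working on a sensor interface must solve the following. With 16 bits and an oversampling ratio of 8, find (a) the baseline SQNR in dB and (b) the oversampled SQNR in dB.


Step 1 — baseline SQNR at Nyquist:
SQNR_base = 6.02*N + 1.76
          = 6.02*16 + 1.76
          = 98.08 dB

Step 2 — oversampling processing gain:
G = 10*log10(OSR) = 10*log10(8) = 9.03 dB

Step 3 — total:
SQNR_total = 98.08 + 9.03 = 107.11 dB

Base SQNR = 98.08 dB; oversampled SQNR = 107.11 dB


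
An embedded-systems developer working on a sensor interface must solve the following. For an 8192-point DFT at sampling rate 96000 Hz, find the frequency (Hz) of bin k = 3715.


Frequency of DFT bin k:
f_k = k * fs / N
    = 3715 * 96000 / 8192
    = 356640000 / 8192
    = 43535.156 Hz

43535.156 Hz


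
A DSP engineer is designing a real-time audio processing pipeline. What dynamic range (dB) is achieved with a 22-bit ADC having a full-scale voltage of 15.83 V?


Dynamic range from full-scale to LSB:
V_min = V_max / 2^bits = 15.83 / 2^22
DR = 20 * log10(V_max / V_min)
   = 20 * log10(2^22)
   = 20 * 22 * log10(2)
   = 132.45 dB

132.45 dB


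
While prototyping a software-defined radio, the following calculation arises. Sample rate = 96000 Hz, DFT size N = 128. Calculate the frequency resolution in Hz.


DFT frequency resolution:
df = fs / N
   = 96000 / 128
   = 750.0 Hz

750.0 Hz


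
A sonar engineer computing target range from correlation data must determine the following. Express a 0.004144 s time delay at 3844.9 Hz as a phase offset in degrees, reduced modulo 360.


Phase shift from frequency and time delay:
phi = 360 * f * t_delay
    = 360 * 3844.9 * 0.004144
    = 5735.98 degrees
    mod 360 = 335.98 degrees

335.98 degrees


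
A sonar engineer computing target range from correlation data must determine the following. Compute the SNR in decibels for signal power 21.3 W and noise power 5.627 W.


SNR in decibels:
SNR = 10 * log10(Ps / Pn)
    = 10 * log10(21.3 / 5.627)
    = 10 * log10(3.7853)
    = 10 * 0.5781
    = 5.78 dB

5.78 dB


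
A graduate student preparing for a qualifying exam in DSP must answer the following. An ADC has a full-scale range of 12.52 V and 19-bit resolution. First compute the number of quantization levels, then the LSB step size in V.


Step 1 — number of quantization levels:
L = 2^N = 2^19 = 524288

Step 2 — LSB step size:
delta = Vfs / L
      = 12.52 / 524288
      = 2.388e-05 V

Levels = 524288; step size = 2.388e-05 V


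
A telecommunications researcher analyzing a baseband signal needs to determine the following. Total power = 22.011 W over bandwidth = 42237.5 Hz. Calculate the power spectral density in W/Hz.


Power spectral density:
PSD = P / BW
    = 22.011 / 42237.5
    = 0.00052112 W/Hz

0.00052112 W/Hz


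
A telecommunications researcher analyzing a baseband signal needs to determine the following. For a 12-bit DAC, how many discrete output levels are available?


Number of quantization levels = 2^N
= 2^12
= 4096

4096


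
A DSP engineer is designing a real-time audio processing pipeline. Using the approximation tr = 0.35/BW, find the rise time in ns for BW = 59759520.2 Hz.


Rise time from bandwidth relationship:
tr = 0.35 / BW
   = 0.35 / 59759520.2
   = 5.856807398e-09 s
   = 5.8568 ns

5.8568 ns


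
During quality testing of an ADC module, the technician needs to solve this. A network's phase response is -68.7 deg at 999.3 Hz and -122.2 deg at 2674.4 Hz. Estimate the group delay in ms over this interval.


Group delay from phase difference:
tau = -d(phi)/d(omega)
d(phi) = -53.5 deg = -0.933751 rad
d(omega) = 2*pi*(2674.4 - 999.3) = 10524.9637 rad/s
tau = -(-0.933751) / 10524.9637
    = 0.0887 ms

0.0887 ms


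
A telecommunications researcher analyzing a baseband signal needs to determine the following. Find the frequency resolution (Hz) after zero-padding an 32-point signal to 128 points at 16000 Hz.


Frequency resolution after zero-padding:
N_padded = 32 * 4 = 128
df = fs / N_padded
   = 16000 / 128
   = 125.0 Hz

125.0 Hz


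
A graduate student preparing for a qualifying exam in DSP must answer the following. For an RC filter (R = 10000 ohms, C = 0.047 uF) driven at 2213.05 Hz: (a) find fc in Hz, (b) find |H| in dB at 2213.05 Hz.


Step 1 — cutoff frequency:
fc = 1 / (2*pi*R*C)
C = 0.047 uF = 4.7e-08 F
fc = 1 / (2*pi*10000*4.7e-08)
   = 338.628 Hz

Step 2 — magnitude at f = 2213.05 Hz:
|H(f)| = 1 / sqrt(1 + (f/fc)^2)
f/fc = 2213.05 / 338.628 = 6.535343
|H| = 1 / sqrt(1 + 42.710708) = 0.1512537
|H|_dB = 20*log10(0.1512537) = -16.41 dB

fc = 338.628 Hz; |H(2213.05 Hz)| = -16.41 dB


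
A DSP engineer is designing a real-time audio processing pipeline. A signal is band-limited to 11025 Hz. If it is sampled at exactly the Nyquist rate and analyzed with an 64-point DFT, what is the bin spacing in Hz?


Step 1 — Nyquist sampling rate:
fs = 2 * fmax = 2 * 11025 = 22050 Hz

Step 2 — DFT bin spacing:
df = fs / N = 22050 / 64 = 344.5312 Hz

344.5312 Hz


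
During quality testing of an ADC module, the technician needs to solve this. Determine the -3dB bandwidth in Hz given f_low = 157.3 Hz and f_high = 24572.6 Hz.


Bandwidth is the difference of -3dB frequencies:
BW = f_high - f_low
   = 24572.6 - 157.3
   = 24415.3 Hz

24415.3 Hz


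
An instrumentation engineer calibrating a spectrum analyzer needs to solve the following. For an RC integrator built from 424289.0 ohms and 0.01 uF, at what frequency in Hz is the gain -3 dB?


Cutoff frequency of a first-order RC filter:
fc = 1 / (2 * pi * R * C)
C = 0.01 uF = 1e-08 F
fc = 1 / (2 * pi * 424289.0 * 1e-08)
   = 1 / 0.026658864107979
   = 37.510976 Hz

37.510976 Hz


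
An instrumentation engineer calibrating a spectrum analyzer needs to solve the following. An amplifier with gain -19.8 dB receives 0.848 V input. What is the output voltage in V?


Output voltage from dB gain:
V_out = V_in * 10^(gain_dB / 20)
      = 0.848 * 10^(-19.8 / 20)
      = 0.848 * 0.102329
      = 0.0868 V

0.0868 V


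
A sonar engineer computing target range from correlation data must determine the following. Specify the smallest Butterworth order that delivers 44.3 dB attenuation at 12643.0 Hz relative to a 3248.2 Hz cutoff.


Butterworth filter order formula:
n = log10(10^(A/10) - 1) / (2 * log10(f_stop/f_pass))
10^(44.3/10) - 1 = 26914.348
f_stop/f_pass = 12643.0 / 3248.2 = 3.8923
n = 3.7529 -> ceil = 4

4


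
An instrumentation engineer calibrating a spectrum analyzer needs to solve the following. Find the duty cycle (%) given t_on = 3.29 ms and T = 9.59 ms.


Duty cycle as a percentage:
DC = (t_on / T) * 100
   = (3.29 / 9.59) * 100
   = 0.343066 * 100
   = 34.31 %

34.31 %


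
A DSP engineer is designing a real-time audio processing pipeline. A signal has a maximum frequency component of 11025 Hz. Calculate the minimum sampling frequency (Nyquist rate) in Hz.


The Nyquist rate is twice the maximum frequency component.
fs_min = 2 * fmax
      = 2 * 11025
      = 22050 Hz

22050


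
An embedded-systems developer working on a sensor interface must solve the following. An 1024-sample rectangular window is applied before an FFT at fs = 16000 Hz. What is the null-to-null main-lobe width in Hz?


Main lobe width for a rectangular window:
Width = 2 * fs / N
      = 2 * 16000 / 1024
      = 32000 / 1024
      = 31.25 Hz

31.25 Hz


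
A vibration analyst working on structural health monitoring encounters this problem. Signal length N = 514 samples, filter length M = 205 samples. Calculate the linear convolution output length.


Linear convolution output length:
L = N + M - 1
  = 514 + 205 - 1
  = 718 samples

718


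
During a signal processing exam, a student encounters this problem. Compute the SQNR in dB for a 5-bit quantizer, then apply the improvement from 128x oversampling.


Step 1 — baseline SQNR at Nyquist:
SQNR_base = 6.02*N + 1.76
          = 6.02*5 + 1.76
          = 31.86 dB

Step 2 — oversampling processing gain:
G = 10*log10(OSR) = 10*log10(128) = 21.07 dB

Step 3 — total:
SQNR_total = 31.86 + 21.07 = 52.93 dB

Base SQNR = 31.86 dB; oversampled SQNR = 52.93 dB


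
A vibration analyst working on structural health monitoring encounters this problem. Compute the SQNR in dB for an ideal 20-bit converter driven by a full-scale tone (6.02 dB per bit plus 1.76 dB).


Theoretical SNR for a full-scale sinusoid:
SNR = 6.02 * N + 1.76
    = 6.02 * 20 + 1.76
    = 120.4 + 1.76
    = 122.16 dB

122.16 dB


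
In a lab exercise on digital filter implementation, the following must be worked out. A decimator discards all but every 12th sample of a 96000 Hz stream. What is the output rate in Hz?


Decimation reduces the sample rate:
fs_out = fs_in / M
       = 96000 / 12
       = 8000.0 Hz

8000.0 Hz


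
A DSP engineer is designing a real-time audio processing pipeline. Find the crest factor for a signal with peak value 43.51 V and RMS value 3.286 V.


Crest factor is the ratio of peak to RMS:
CF = V_peak / V_rms
   = 43.51 / 3.286
   = 13.241

13.241


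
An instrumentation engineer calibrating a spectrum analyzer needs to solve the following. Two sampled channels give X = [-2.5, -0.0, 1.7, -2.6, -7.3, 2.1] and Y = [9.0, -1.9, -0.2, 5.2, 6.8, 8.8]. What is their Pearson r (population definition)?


Pearson correlation coefficient (population):
r = cov(X,Y) / (std(X) * std(Y))
Mean X = -1.4333, Mean Y = 4.6167
Cov(X,Y) = -4.636111
Std(X) = 3.195657, Std(Y) = 4.232579
r = -0.3428

-0.3428


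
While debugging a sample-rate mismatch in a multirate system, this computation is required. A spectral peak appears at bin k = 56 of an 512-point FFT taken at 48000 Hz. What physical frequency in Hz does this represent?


Frequency of DFT bin k:
f_k = k * fs / N
    = 56 * 48000 / 512
    = 2688000 / 512
    = 5250.0 Hz

5250.0 Hz


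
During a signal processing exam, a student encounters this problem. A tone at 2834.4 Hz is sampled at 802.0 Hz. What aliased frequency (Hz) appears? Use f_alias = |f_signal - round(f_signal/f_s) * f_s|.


Compute the nearest integer multiple of fs to the signal:
n = round(2834.4 / 802.0) = 4
f_alias = |2834.4 - 4 * 802.0|
        = |2834.4 - 3208.0|
        = 373.6 Hz

373.6


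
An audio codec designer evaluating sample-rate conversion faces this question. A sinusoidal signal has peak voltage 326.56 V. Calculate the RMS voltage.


RMS voltage for a sinusoidal waveform:
V_rms = V_peak / sqrt(2)
      = 326.56 / 1.414214
      = 230.913 V

230.913 V


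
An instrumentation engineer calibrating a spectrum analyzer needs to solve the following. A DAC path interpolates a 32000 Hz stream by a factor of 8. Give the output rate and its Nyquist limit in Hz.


Step 1 — output sample rate after interpolation by L:
fs_out = L * fs_in = 8 * 32000 = 256000 Hz

Step 2 — Nyquist frequency of the output stream:
f_Nyq = fs_out / 2 = 256000 / 2 = 128000.0 Hz

fs_out = 256000 Hz; f_Nyquist = 128000.0 Hz


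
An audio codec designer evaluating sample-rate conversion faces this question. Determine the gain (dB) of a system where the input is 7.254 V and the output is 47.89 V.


Voltage gain in dB:
G = 20 * log10(Vout / Vin)
  = 20 * log10(47.89 / 7.254)
  = 20 * log10(6.601875)
  = 20 * 0.819667
  = 16.39 dB

16.39 dB


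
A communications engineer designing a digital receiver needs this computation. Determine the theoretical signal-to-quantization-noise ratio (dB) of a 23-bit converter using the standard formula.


Theoretical SNR for a full-scale sinusoid:
SNR = 6.02 * N + 1.76
    = 6.02 * 23 + 1.76
    = 138.46 + 1.76
    = 140.22 dB

140.22 dB


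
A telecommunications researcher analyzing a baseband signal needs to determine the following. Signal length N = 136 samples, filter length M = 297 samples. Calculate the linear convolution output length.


Linear convolution output length:
L = N + M - 1
  = 136 + 297 - 1
  = 432 samples

432


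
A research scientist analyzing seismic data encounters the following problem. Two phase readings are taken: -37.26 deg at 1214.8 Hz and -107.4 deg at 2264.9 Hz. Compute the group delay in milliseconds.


Group delay from phase difference:
tau = -d(phi)/d(omega)
d(phi) = -70.14 deg = -1.224174 rad
d(omega) = 2*pi*(2264.9 - 1214.8) = 6597.9729 rad/s
tau = -(-1.224174) / 6597.9729
    = 0.1855 ms

0.1855 ms


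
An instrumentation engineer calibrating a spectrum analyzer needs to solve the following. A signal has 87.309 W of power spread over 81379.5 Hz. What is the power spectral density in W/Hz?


Power spectral density:
PSD = P / BW
    = 87.309 / 81379.5
    = 0.00107286 W/Hz

0.00107286 W/Hz


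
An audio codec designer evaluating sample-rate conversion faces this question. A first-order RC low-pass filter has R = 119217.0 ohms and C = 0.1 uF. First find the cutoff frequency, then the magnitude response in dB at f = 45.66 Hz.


Step 1 — cutoff frequency:
fc = 1 / (2*pi*R*C)
C = 0.1 uF = 1e-07 F
fc = 1 / (2*pi*119217.0*1e-07)
   = 13.35 Hz

Step 2 — magnitude at f = 45.66 Hz:
|H(f)| = 1 / sqrt(1 + (f/fc)^2)
f/fc = 45.66 / 13.35 = 3.420225
|H| = 1 / sqrt(1 + 11.697939) = 0.2806295
|H|_dB = 20*log10(0.2806295) = -11.04 dB

fc = 13.35 Hz; |H(45.66 Hz)| = -11.04 dB


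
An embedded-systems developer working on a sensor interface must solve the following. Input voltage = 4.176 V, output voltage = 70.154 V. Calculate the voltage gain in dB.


Voltage gain in dB:
G = 20 * log10(Vout / Vin)
  = 20 * log10(70.154 / 4.176)
  = 20 * log10(16.79933)
  = 20 * 1.225292
  = 24.51 dB

24.51 dB


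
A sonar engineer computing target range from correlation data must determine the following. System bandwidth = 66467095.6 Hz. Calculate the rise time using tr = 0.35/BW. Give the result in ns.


Rise time from bandwidth relationship:
tr = 0.35 / BW
   = 0.35 / 66467095.6
   = 5.26576341e-09 s
   = 5.2658 ns

5.2658 ns


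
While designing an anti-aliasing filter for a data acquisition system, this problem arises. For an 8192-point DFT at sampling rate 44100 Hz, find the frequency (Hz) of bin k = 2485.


Frequency of DFT bin k:
f_k = k * fs / N
    = 2485 * 44100 / 8192
    = 109588500 / 8192
    = 13377.502 Hz

13377.502 Hz


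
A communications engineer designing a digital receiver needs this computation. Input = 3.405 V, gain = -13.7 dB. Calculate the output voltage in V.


Output voltage from dB gain:
V_out = V_in * 10^(gain_dB / 20)
      = 3.405 * 10^(-13.7 / 20)
      = 3.405 * 0.206538
      = 0.7033 V

0.7033 V


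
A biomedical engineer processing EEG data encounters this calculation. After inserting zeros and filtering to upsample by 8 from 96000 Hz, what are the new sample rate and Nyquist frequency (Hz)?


Step 1 — output sample rate after interpolation by L:
fs_out = L * fs_in = 8 * 96000 = 768000 Hz

Step 2 — Nyquist frequency of the output stream:
f_Nyq = fs_out / 2 = 768000 / 2 = 384000.0 Hz

fs_out = 768000 Hz; f_Nyquist = 384000.0 Hz


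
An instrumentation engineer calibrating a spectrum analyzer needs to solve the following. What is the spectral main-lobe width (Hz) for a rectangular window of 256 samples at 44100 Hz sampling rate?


Main lobe width for a rectangular window:
Width = 2 * fs / N
      = 2 * 44100 / 256
      = 88200 / 256
      = 344.531 Hz

344.531 Hz


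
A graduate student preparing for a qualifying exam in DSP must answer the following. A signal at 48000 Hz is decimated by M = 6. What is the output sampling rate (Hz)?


Decimation reduces the sample rate:
fs_out = fs_in / M
       = 48000 / 6
       = 8000.0 Hz

8000.0 Hz


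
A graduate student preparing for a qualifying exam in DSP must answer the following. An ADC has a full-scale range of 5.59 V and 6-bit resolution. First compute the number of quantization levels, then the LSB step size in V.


Step 1 — number of quantization levels:
L = 2^N = 2^6 = 64

Step 2 — LSB step size:
delta = Vfs / L
      = 5.59 / 64
      = 0.08734375 V

Levels = 64; step size = 0.08734375 V


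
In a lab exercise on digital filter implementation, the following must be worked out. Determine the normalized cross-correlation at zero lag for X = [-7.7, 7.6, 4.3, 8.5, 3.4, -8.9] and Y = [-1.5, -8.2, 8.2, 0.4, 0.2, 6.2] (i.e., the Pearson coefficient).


Pearson correlation coefficient (population):
r = cov(X,Y) / (std(X) * std(Y))
Mean X = 1.2, Mean Y = 0.8833
Cov(X,Y) = -12.161667
Std(X) = 6.951259, Std(Y) = 5.333672
r = -0.328

-0.328


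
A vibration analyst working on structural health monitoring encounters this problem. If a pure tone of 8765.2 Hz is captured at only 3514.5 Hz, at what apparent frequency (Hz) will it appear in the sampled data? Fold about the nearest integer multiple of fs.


Compute the nearest integer multiple of fs to the signal:
n = round(8765.2 / 3514.5) = 2
f_alias = |8765.2 - 2 * 3514.5|
        = |8765.2 - 7029.0|
        = 1736.2 Hz

1736.2


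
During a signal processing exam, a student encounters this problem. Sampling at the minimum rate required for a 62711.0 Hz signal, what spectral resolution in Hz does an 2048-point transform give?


Step 1 — Nyquist sampling rate:
fs = 2 * fmax = 2 * 62711.0 = 125422.0 Hz

Step 2 — DFT bin spacing:
df = fs / N = 125422.0 / 2048 = 61.2412 Hz

61.2412 Hz


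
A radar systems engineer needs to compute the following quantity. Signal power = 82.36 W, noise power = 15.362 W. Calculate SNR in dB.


SNR in decibels:
SNR = 10 * log10(Ps / Pn)
    = 10 * log10(82.36 / 15.362)
    = 10 * log10(5.3613)
    = 10 * 0.7293
    = 7.29 dB

7.29 dB


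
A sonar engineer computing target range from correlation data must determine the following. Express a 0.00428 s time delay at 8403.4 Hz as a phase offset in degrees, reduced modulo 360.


Phase shift from frequency and time delay:
phi = 360 * f * t_delay
    = 360 * 8403.4 * 0.00428
    = 12947.96 degrees
    mod 360 = 347.96 degrees

347.96 degrees


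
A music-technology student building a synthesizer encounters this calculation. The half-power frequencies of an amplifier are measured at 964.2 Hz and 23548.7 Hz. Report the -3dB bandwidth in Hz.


Bandwidth is the difference of -3dB frequencies:
BW = f_high - f_low
   = 23548.7 - 964.2
   = 22584.5 Hz

22584.5 Hz


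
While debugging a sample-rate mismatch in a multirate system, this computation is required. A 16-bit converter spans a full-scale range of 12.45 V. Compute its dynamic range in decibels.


Dynamic range from full-scale to LSB:
V_min = V_max / 2^bits = 12.45 / 2^16
DR = 20 * log10(V_max / V_min)
   = 20 * log10(2^16)
   = 20 * 16 * log10(2)
   = 96.33 dB

96.33 dB


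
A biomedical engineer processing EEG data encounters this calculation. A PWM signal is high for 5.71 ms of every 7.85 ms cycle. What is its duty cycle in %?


Duty cycle as a percentage:
DC = (t_on / T) * 100
   = (5.71 / 7.85) * 100
   = 0.727389 * 100
   = 72.74 %

72.74 %


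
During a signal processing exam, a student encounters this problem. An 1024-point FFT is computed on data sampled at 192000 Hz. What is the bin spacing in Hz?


DFT frequency resolution:
df = fs / N
   = 192000 / 1024
   = 187.5 Hz

187.5 Hz


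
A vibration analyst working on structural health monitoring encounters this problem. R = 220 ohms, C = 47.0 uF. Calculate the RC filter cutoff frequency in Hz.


Cutoff frequency of a first-order RC filter:
fc = 1 / (2 * pi * R * C)
C = 47.0 uF = 4.7e-05 F
fc = 1 / (2 * pi * 220 * 4.7e-05)
   = 1 / 0.064968136076237
   = 15.392161 Hz

15.392161 Hz


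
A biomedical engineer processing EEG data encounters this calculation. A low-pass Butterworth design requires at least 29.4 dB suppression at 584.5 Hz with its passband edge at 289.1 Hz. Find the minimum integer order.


Butterworth filter order formula:
n = log10(10^(A/10) - 1) / (2 * log10(f_stop/f_pass))
10^(29.4/10) - 1 = 869.9636
f_stop/f_pass = 584.5 / 289.1 = 2.0218
n = 4.8072 -> ceil = 5

5


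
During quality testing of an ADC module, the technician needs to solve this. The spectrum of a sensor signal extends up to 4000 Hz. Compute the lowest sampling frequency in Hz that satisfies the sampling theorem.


The Nyquist rate is twice the maximum frequency component.
fs_min = 2 * fmax
      = 2 * 4000
      = 8000 Hz

8000


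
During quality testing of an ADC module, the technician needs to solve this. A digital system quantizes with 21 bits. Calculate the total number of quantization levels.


Number of quantization levels = 2^N
= 2^21
= 2097152

2097152


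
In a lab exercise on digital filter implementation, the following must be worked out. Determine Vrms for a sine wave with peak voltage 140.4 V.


RMS voltage for a sinusoidal waveform:
V_rms = V_peak / sqrt(2)
      = 140.4 / 1.414214
      = 99.278 V

99.278 V


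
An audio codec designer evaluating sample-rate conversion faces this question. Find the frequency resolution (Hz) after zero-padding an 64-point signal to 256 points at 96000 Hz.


Frequency resolution after zero-padding:
N_padded = 64 * 4 = 256
df = fs / N_padded
   = 96000 / 256
   = 375.0 Hz

375.0 Hz


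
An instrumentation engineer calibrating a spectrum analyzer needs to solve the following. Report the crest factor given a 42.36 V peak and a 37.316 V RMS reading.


Crest factor is the ratio of peak to RMS:
CF = V_peak / V_rms
   = 42.36 / 37.316
   = 1.1352

1.1352


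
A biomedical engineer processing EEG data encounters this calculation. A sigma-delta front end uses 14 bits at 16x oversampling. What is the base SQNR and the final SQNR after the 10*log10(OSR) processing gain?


Step 1 — baseline SQNR at Nyquist:
SQNR_base = 6.02*N + 1.76
          = 6.02*14 + 1.76
          = 86.04 dB

Step 2 — oversampling processing gain:
G = 10*log10(OSR) = 10*log10(16) = 12.04 dB

Step 3 — total:
SQNR_total = 86.04 + 12.04 = 98.08 dB

Base SQNR = 86.04 dB; oversampled SQNR = 98.08 dB


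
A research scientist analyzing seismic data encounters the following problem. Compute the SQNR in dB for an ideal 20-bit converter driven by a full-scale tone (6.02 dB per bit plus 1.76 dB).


Theoretical SNR for a full-scale sinusoid:
SNR = 6.02 * N + 1.76
    = 6.02 * 20 + 1.76
    = 120.4 + 1.76
    = 122.16 dB

122.16 dB


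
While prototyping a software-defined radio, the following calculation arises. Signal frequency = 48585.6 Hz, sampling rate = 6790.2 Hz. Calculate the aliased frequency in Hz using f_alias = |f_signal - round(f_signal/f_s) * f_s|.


Compute the nearest integer multiple of fs to the signal:
n = round(48585.6 / 6790.2) = 7
f_alias = |48585.6 - 7 * 6790.2|
        = |48585.6 - 47531.4|
        = 1054.2 Hz

1054.2


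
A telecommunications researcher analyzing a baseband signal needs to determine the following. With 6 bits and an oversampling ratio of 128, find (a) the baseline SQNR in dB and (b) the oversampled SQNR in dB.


Step 1 — baseline SQNR at Nyquist:
SQNR_base = 6.02*N + 1.76
          = 6.02*6 + 1.76
          = 37.88 dB

Step 2 — oversampling processing gain:
G = 10*log10(OSR) = 10*log10(128) = 21.07 dB

Step 3 — total:
SQNR_total = 37.88 + 21.07 = 58.95 dB

Base SQNR = 37.88 dB; oversampled SQNR = 58.95 dB


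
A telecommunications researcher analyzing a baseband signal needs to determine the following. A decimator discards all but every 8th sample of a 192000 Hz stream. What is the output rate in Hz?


Decimation reduces the sample rate:
fs_out = fs_in / M
       = 192000 / 8
       = 24000.0 Hz

24000.0 Hz


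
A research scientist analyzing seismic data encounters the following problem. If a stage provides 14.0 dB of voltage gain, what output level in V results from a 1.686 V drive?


Output voltage from dB gain:
V_out = V_in * 10^(gain_dB / 20)
      = 1.686 * 10^(14.0 / 20)
      = 1.686 * 5.011872
      = 8.45 V

8.45 V


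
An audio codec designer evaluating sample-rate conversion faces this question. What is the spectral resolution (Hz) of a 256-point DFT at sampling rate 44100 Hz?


DFT frequency resolution:
df = fs / N
   = 44100 / 256
   = 172.2656 Hz

172.2656 Hz


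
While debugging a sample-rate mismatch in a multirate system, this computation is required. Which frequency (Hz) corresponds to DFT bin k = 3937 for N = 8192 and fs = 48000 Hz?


Frequency of DFT bin k:
f_k = k * fs / N
    = 3937 * 48000 / 8192
    = 188976000 / 8192
    = 23068.359 Hz

23068.359 Hz


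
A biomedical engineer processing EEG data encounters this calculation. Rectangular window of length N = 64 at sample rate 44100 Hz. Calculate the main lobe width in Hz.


Main lobe width for a rectangular window:
Width = 2 * fs / N
      = 2 * 44100 / 64
      = 88200 / 64
      = 1378.125 Hz

1378.125 Hz


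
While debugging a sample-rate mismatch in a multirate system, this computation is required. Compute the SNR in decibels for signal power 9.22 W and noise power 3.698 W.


SNR in decibels:
SNR = 10 * log10(Ps / Pn)
    = 10 * log10(9.22 / 3.698)
    = 10 * log10(2.4932)
    = 10 * 0.3968
    = 3.97 dB

3.97 dB


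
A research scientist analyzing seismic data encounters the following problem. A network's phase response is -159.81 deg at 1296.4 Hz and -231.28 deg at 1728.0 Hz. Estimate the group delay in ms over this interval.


Group delay from phase difference:
tau = -d(phi)/d(omega)
d(phi) = -71.47 deg = -1.247387 rad
d(omega) = 2*pi*(1728.0 - 1296.4) = 2711.8228 rad/s
tau = -(-1.247387) / 2711.8228
    = 0.46 ms

0.46 ms


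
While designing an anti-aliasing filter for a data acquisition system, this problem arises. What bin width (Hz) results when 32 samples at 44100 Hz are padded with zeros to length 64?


Frequency resolution after zero-padding:
N_padded = 32 * 2 = 64
df = fs / N_padded
   = 44100 / 64
   = 689.0625 Hz

689.0625 Hz


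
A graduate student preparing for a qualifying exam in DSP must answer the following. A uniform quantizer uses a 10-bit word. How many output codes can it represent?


Number of quantization levels = 2^N
= 2^10
= 1024

1024


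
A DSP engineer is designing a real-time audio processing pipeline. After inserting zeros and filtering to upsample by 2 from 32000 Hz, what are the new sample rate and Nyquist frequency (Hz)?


Step 1 — output sample rate after interpolation by L:
fs_out = L * fs_in = 2 * 32000 = 64000 Hz

Step 2 — Nyquist frequency of the output stream:
f_Nyq = fs_out / 2 = 64000 / 2 = 32000.0 Hz

fs_out = 64000 Hz; f_Nyquist = 32000.0 Hz


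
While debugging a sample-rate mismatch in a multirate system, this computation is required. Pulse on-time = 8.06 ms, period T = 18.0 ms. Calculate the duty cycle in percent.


Duty cycle as a percentage:
DC = (t_on / T) * 100
   = (8.06 / 18.0) * 100
   = 0.447778 * 100
   = 44.78 %

44.78 %


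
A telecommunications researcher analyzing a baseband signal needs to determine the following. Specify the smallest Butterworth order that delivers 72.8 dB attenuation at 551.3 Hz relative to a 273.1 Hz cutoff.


Butterworth filter order formula:
n = log10(10^(A/10) - 1) / (2 * log10(f_stop/f_pass))
10^(72.8/10) - 1 = 19054606.1796
f_stop/f_pass = 551.3 / 273.1 = 2.0187
n = 11.9318 -> ceil = 12

12


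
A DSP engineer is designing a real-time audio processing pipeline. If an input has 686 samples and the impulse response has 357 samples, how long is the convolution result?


Linear convolution output length:
L = N + M - 1
  = 686 + 357 - 1
  = 1042 samples

1042


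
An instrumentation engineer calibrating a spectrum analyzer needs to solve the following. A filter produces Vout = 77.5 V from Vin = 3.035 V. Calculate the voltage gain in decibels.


Voltage gain in dB:
G = 20 * log10(Vout / Vin)
  = 20 * log10(77.5 / 3.035)
  = 20 * log10(25.53542)
  = 20 * 1.407143
  = 28.14 dB

28.14 dB


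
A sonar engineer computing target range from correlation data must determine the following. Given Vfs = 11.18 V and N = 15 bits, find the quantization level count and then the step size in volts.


Step 1 — number of quantization levels:
L = 2^N = 2^15 = 32768

Step 2 — LSB step size:
delta = Vfs / L
      = 11.18 / 32768
      = 0.00034119 V

Levels = 32768; step size = 0.00034119 V


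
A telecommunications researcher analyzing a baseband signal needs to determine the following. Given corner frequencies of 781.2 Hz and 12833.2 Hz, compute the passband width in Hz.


Bandwidth is the difference of -3dB frequencies:
BW = f_high - f_low
   = 12833.2 - 781.2
   = 12052.0 Hz

12052.0 Hz


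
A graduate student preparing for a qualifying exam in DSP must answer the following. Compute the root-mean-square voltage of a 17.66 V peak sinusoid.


RMS voltage for a sinusoidal waveform:
V_rms = V_peak / sqrt(2)
      = 17.66 / 1.414214
      = 12.488 V

12.488 V


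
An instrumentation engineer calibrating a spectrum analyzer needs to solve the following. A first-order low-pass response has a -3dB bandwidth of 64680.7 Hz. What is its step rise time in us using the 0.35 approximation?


Rise time from bandwidth relationship:
tr = 0.35 / BW
   = 0.35 / 64680.7
   = 5.411196849e-06 s
   = 5.4112 us

5.4112 us


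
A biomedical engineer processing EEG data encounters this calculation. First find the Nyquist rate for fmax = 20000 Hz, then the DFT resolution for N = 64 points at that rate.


Step 1 — Nyquist sampling rate:
fs = 2 * fmax = 2 * 20000 = 40000 Hz

Step 2 — DFT bin spacing:
df = fs / N = 40000 / 64 = 625.0 Hz

625.0 Hz


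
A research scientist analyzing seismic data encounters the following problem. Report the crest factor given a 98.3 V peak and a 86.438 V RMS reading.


Crest factor is the ratio of peak to RMS:
CF = V_peak / V_rms
   = 98.3 / 86.438
   = 1.1372

1.1372


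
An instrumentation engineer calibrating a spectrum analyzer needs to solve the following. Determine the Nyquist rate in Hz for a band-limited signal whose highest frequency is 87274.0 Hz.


The Nyquist rate is twice the maximum frequency component.
fs_min = 2 * fmax
      = 2 * 87274.0
      = 174548.0 Hz

174548.0


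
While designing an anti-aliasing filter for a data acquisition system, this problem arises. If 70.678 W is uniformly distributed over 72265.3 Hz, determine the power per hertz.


Power spectral density:
PSD = P / BW
    = 70.678 / 72265.3
    = 0.00097804 W/Hz

0.00097804 W/Hz


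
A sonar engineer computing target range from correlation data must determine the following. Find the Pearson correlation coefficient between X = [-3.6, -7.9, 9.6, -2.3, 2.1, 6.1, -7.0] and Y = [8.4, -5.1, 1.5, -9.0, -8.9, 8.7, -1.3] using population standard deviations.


Pearson correlation coefficient (population):
r = cov(X,Y) / (std(X) * std(Y))
Mean X = -0.4286, Mean Y = -0.8143
Cov(X,Y) = 12.312449
Std(X) = 6.119691, Std(Y) = 6.88444
r = 0.2922

0.2922


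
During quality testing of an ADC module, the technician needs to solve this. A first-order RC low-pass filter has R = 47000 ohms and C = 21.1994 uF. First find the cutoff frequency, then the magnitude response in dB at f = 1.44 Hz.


Step 1 — cutoff frequency:
fc = 1 / (2*pi*R*C)
C = 21.1994 uF = 2.11994e-05 F
fc = 1 / (2*pi*47000*2.11994e-05)
   = 0.159734 Hz

Step 2 — magnitude at f = 1.44 Hz:
|H(f)| = 1 / sqrt(1 + (f/fc)^2)
f/fc = 1.44 / 0.159734 = 9.014987
|H| = 1 / sqrt(1 + 81.269991) = 0.1102502
|H|_dB = 20*log10(0.1102502) = -19.15 dB

fc = 0.159734 Hz; |H(1.44 Hz)| = -19.15 dB


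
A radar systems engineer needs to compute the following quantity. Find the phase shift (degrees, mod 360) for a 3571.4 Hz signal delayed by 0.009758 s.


Phase shift from frequency and time delay:
phi = 360 * f * t_delay
    = 360 * 3571.4 * 0.009758
    = 12545.9 degrees
    mod 360 = 305.9 degrees

305.9 degrees


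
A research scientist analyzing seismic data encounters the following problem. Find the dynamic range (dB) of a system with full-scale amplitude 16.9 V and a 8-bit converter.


Dynamic range from full-scale to LSB:
V_min = V_max / 2^bits = 16.9 / 2^8
DR = 20 * log10(V_max / V_min)
   = 20 * log10(2^8)
   = 20 * 8 * log10(2)
   = 48.16 dB

48.16 dB


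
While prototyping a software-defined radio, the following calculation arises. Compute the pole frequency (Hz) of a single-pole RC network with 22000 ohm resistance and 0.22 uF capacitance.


Cutoff frequency of a first-order RC filter:
fc = 1 / (2 * pi * R * C)
C = 0.22 uF = 2.2e-07 F
fc = 1 / (2 * pi * 22000 * 2.2e-07)
   = 1 / 0.030410616886749
   = 32.883253 Hz

32.883253 Hz


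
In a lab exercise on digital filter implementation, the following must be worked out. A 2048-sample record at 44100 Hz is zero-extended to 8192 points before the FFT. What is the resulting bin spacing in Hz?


Frequency resolution after zero-padding:
N_padded = 2048 * 4 = 8192
df = fs / N_padded
   = 44100 / 8192
   = 5.3833 Hz

5.3833 Hz
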